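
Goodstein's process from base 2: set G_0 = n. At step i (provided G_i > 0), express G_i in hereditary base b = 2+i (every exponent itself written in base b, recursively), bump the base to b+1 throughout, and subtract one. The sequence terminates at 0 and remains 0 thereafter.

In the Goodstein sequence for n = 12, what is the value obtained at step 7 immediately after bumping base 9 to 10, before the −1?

(0) 12|_2 = 2^(2 + 1) + 2^2 ↦ 3^(3 + 1) + 3^3|_3 = 108 ⇒ 107
(1) 107|_3 = 3^(3 + 1) + 2·3^2 + 2·3 + 2 ↦ 4^(4 + 1) + 2·4^2 + 2·4 + 2|_4 = 1066 ⇒ 1065
(2) 1065|_4 = 4^(4 + 1) + 2·4^2 + 2·4 + 1 ↦ 5^(5 + 1) + 2·5^2 + 2·5 + 1|_5 = 15686 ⇒ 15685
(3) 15685|_5 = 5^(5 + 1) + 2·5^2 + 2·5 ↦ 6^(6 + 1) + 2·6^2 + 2·6|_6 = 280020 ⇒ 280019
(4) 280019|_6 = 6^(6 + 1) + 2·6^2 + 6 + 5 ↦ 7^(7 + 1) + 2·7^2 + 7 + 5|_7 = 5764911 ⇒ 5764910
(5) 5764910|_7 = 7^(7 + 1) + 2·7^2 + 7 + 4 ↦ 8^(8 + 1) + 2·8^2 + 8 + 4|_8 = 134217868 ⇒ 134217867
(6) 134217867|_8 = 8^(8 + 1) + 2·8^2 + 8 + 3 ↦ 9^(9 + 1) + 2·9^2 + 9 + 3|_9 = 3486784575 ⇒ 3486784574
(7) 3486784574|_9 = 9^(9 + 1) + 2·9^2 + 9 + 2 ↦ 10^(10 + 1) + 2·10^2 + 10 + 2|_10 = 100000000212 ⇒ 100000000211

100000000212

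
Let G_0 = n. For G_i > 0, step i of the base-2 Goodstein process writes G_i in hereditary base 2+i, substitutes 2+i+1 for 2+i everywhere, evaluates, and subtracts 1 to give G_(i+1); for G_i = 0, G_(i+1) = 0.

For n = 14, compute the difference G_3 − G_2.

17469

G_0=14  [base 2] 2^(2 + 1) + 2^2 + 2  →[2↦3]→  3^(3 + 1) + 3^3 + 3 = 111  −1 ⇒ G_1=110
G_1=110  [base 3] 3^(3 + 1) + 3^3 + 2  →[3↦4]→  4^(4 + 1) + 4^4 + 2 = 1282  −1 ⇒ G_2=1281
G_2=1281  [base 4] 4^(4 + 1) + 4^4 + 1  →[4↦5]→  5^(5 + 1) + 5^5 + 1 = 18751  −1 ⇒ G_3=18750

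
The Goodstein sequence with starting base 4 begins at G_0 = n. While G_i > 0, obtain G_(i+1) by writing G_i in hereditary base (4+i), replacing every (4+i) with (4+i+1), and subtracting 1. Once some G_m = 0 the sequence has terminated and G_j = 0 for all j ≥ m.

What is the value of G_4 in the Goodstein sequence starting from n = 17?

43

[0] 17 ≡ 4^2 + 1 (base 4). Lift 5: 26. −1: 25.
[1] 25 ≡ 5^2 (base 5). Lift 6: 36. −1: 35.
[2] 35 ≡ 5·6 + 5 (base 6). Lift 7: 40. −1: 39.
[3] 39 ≡ 5·7 + 4 (base 7). Lift 8: 44. −1: 43.
[4] 43 ≡ 5·8 + 3 (base 8). Lift 9: 48. −1: 47.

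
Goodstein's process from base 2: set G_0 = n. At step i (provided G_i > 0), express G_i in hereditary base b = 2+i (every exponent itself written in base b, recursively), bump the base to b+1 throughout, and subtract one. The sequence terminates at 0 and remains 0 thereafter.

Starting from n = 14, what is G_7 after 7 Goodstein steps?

G_0=14  [base 2] 2^(2 + 1) + 2^2 + 2  →[2↦3]→  3^(3 + 1) + 3^3 + 3 = 111  −1 ⇒ G_1=110
G_1=110  [base 3] 3^(3 + 1) + 3^3 + 2  →[3↦4]→  4^(4 + 1) + 4^4 + 2 = 1282  −1 ⇒ G_2=1281
G_2=1281  [base 4] 4^(4 + 1) + 4^4 + 1  →[4↦5]→  5^(5 + 1) + 5^5 + 1 = 18751  −1 ⇒ G_3=18750
G_3=18750  [base 5] 5^(5 + 1) + 5^5  →[5↦6]→  6^(6 + 1) + 6^6 = 326592  −1 ⇒ G_4=326591
G_4=326591  [base 6] 6^(6 + 1) + 5·6^5 + 5·6^4 + 5·6^3 + 5·6^2 + 5·6 + 5  →[6↦7]→  7^(7 + 1) + 5·7^5 + 5·7^4 + 5·7^3 + 5·7^2 + 5·7 + 5 = 5862841  −1 ⇒ G_5=5862840
G_5=5862840  [base 7] 7^(7 + 1) + 5·7^5 + 5·7^4 + 5·7^3 + 5·7^2 + 5·7 + 4  →[7↦8]→  8^(8 + 1) + 5·8^5 + 5·8^4 + 5·8^3 + 5·8^2 + 5·8 + 4 = 134404972  −1 ⇒ G_6=134404971
G_6=134404971  [base 8] 8^(8 + 1) + 5·8^5 + 5·8^4 + 5·8^3 + 5·8^2 + 5·8 + 3  →[8↦9]→  9^(9 + 1) + 5·9^5 + 5·9^4 + 5·9^3 + 5·9^2 + 5·9 + 3 = 3487116549  −1 ⇒ G_7=3487116548
G_7=3487116548  [base 9] 9^(9 + 1) + 5·9^5 + 5·9^4 + 5·9^3 + 5·9^2 + 5·9 + 2  →[9↦10]→  10^(10 + 1) + 5·10^5 + 5·10^4 + 5·10^3 + 5·10^2 + 5·10 + 2 = 100000555552  −1 ⇒ G_8=100000555551

3487116548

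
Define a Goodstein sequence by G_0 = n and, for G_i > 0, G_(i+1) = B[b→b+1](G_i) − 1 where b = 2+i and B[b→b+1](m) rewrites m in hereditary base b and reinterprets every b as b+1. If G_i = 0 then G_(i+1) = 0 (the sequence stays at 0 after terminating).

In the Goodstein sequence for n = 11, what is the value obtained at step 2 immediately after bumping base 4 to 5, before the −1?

base 2: 11 = 2^(2 + 1) + 2 + 1; at 3: 3^(3 + 1) + 3 + 1 = 85; next = 84
base 3: 84 = 3^(3 + 1) + 3; at 4: 4^(4 + 1) + 4 = 1028; next = 1027
base 4: 1027 = 4^(4 + 1) + 3; at 5: 5^(5 + 1) + 3 = 15628; next = 15627

15628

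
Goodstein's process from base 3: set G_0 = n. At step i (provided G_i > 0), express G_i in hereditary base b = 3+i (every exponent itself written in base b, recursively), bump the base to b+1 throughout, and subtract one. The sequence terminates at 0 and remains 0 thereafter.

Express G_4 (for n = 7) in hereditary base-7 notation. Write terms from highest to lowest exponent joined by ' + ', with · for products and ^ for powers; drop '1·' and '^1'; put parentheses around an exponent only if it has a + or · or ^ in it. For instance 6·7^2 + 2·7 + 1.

7 + 2

G_0 = 7. HB_3(7) = 2·3 + 1. Bump = 9. G_1 = 8.
G_1 = 8. HB_4(8) = 2·4. Bump = 10. G_2 = 9.
G_2 = 9. HB_5(9) = 5 + 4. Bump = 10. G_3 = 9.
G_3 = 9. HB_6(9) = 6 + 3. Bump = 10. G_4 = 9.
G_4 = 9. HB_7(9) = 7 + 2. Bump = 10. G_5 = 9.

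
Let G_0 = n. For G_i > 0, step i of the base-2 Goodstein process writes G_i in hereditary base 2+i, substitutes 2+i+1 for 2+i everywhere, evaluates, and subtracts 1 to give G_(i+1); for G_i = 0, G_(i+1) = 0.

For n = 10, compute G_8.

base 2: 10 = 2^(2 + 1) + 2; at 3: 3^(3 + 1) + 3 = 84; next = 83
base 3: 83 = 3^(3 + 1) + 2; at 4: 4^(4 + 1) + 2 = 1026; next = 1025
base 4: 1025 = 4^(4 + 1) + 1; at 5: 5^(5 + 1) + 1 = 15626; next = 15625
base 5: 15625 = 5^(5 + 1); at 6: 6^(6 + 1) = 279936; next = 279935
base 6: 279935 = 5·6^6 + 5·6^5 + 5·6^4 + 5·6^3 + 5·6^2 + 5·6 + 5; at 7: 5·7^7 + 5·7^5 + 5·7^4 + 5·7^3 + 5·7^2 + 5·7 + 5 = 4215755; next = 4215754
base 7: 4215754 = 5·7^7 + 5·7^5 + 5·7^4 + 5·7^3 + 5·7^2 + 5·7 + 4; at 8: 5·8^8 + 5·8^5 + 5·8^4 + 5·8^3 + 5·8^2 + 5·8 + 4 = 84073324; next = 84073323
base 8: 84073323 = 5·8^8 + 5·8^5 + 5·8^4 + 5·8^3 + 5·8^2 + 5·8 + 3; at 9: 5·9^9 + 5·9^5 + 5·9^4 + 5·9^3 + 5·9^2 + 5·9 + 3 = 1937434593; next = 1937434592
base 9: 1937434592 = 5·9^9 + 5·9^5 + 5·9^4 + 5·9^3 + 5·9^2 + 5·9 + 2; at 10: 5·10^10 + 5·10^5 + 5·10^4 + 5·10^3 + 5·10^2 + 5·10 + 2 = 50000555552; next = 50000555551

50000555551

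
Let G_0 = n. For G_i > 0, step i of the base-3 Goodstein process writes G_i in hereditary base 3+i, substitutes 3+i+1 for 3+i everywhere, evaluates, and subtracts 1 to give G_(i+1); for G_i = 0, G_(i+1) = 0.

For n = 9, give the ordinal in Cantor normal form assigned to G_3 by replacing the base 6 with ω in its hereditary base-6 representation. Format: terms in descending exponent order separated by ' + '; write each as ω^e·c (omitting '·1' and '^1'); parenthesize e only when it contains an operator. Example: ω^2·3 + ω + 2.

G_0 = 9. HB_3(9) = 3^2. Bump = 16. G_1 = 15.
G_1 = 15. HB_4(15) = 3·4 + 3. Bump = 18. G_2 = 17.
G_2 = 17. HB_5(17) = 3·5 + 2. Bump = 20. G_3 = 19.
G_3 = 19. HB_6(19) = 3·6 + 1. Bump = 22. G_4 = 21.

ω·3 + 1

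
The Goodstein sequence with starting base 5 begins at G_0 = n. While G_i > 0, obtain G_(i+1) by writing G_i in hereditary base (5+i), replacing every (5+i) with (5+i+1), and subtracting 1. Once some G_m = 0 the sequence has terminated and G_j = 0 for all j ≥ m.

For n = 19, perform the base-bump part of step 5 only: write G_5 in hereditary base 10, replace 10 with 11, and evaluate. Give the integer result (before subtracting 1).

base 5: 19 = 3·5 + 4; at 6: 3·6 + 4 = 22; next = 21
base 6: 21 = 3·6 + 3; at 7: 3·7 + 3 = 24; next = 23
base 7: 23 = 3·7 + 2; at 8: 3·8 + 2 = 26; next = 25
base 8: 25 = 3·8 + 1; at 9: 3·9 + 1 = 28; next = 27
base 9: 27 = 3·9; at 10: 3·10 = 30; next = 29
base 10: 29 = 2·10 + 9; at 11: 2·11 + 9 = 31; next = 30

31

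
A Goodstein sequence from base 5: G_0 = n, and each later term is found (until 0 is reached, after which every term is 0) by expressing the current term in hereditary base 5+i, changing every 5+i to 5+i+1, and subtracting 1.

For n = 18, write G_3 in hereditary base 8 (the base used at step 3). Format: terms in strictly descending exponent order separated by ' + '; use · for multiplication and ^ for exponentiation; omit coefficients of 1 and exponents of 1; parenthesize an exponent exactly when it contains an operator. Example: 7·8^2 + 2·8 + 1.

3·8

18 —HB5→ 3·5 + 3 —bump→ 3·6 + 3 = 21 —(−1)→ 20
20 —HB6→ 3·6 + 2 —bump→ 3·7 + 2 = 23 —(−1)→ 22
22 —HB7→ 3·7 + 1 —bump→ 3·8 + 1 = 25 —(−1)→ 24
24 —HB8→ 3·8 —bump→ 3·9 = 27 —(−1)→ 26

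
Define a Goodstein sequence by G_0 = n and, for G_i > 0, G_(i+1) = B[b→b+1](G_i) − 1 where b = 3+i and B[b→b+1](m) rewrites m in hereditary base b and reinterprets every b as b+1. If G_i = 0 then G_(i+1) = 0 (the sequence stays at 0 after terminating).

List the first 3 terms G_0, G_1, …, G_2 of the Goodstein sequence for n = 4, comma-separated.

4, 4, 4

base 3: 4 = 3 + 1; at 4: 4 + 1 = 5; next = 4
base 4: 4 = 4; at 5: 5 = 5; next = 4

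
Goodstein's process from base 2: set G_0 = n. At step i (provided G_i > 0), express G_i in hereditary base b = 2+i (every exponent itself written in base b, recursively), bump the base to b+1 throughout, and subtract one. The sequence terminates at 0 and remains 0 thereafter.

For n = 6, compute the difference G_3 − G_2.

6 —HB2→ 2^2 + 2 —bump→ 3^3 + 3 = 30 —(−1)→ 29
29 —HB3→ 3^3 + 2 —bump→ 4^4 + 2 = 258 —(−1)→ 257
257 —HB4→ 4^4 + 1 —bump→ 5^5 + 1 = 3126 —(−1)→ 3125

2868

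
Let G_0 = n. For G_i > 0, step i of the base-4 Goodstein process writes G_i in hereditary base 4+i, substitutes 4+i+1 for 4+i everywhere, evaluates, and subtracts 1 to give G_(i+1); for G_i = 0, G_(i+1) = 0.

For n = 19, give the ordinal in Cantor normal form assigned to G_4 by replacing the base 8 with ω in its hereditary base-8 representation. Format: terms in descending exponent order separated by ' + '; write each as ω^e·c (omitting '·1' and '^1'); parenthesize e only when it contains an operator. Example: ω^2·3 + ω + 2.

ω·7 + 7

[0] 19 ≡ 4^2 + 3 (base 4). Lift 5: 28. −1: 27.
[1] 27 ≡ 5^2 + 2 (base 5). Lift 6: 38. −1: 37.
[2] 37 ≡ 6^2 + 1 (base 6). Lift 7: 50. −1: 49.
[3] 49 ≡ 7^2 (base 7). Lift 8: 64. −1: 63.
[4] 63 ≡ 7·8 + 7 (base 8). Lift 9: 70. −1: 69.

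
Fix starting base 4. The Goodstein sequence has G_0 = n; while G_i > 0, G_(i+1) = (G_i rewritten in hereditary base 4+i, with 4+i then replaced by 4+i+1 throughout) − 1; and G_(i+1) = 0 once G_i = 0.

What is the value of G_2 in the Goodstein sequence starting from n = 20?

39

step 0: 20 = 4^2 + 4; sub 5 for 4: 5^2 + 5; = 30; G_1 = 30−1 = 29
step 1: 29 = 5^2 + 4; sub 6 for 5: 6^2 + 4; = 40; G_2 = 40−1 = 39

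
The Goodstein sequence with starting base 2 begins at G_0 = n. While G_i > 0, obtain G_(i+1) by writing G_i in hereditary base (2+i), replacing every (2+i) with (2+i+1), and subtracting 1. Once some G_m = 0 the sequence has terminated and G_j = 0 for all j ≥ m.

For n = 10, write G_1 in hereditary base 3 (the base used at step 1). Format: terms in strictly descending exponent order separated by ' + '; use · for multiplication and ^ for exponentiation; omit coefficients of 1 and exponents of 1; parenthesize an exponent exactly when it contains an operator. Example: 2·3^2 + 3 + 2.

(0) 10|_2 = 2^(2 + 1) + 2 ↦ 3^(3 + 1) + 3|_3 = 84 ⇒ 83
(1) 83|_3 = 3^(3 + 1) + 2 ↦ 4^(4 + 1) + 2|_4 = 1026 ⇒ 1025

3^(3 + 1) + 2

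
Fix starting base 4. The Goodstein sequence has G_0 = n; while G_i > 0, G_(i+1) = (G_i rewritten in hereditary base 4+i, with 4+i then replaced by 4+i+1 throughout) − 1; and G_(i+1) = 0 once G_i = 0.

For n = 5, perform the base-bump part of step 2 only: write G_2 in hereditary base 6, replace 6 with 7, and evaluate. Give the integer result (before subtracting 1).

step 0: 5 = 4 + 1; sub 5 for 4: 5 + 1; = 6; G_1 = 6−1 = 5
step 1: 5 = 5; sub 6 for 5: 6; = 6; G_2 = 6−1 = 5
step 2: 5 = 5; sub 7 for 6: 5; = 5; G_3 = 5−1 = 4

5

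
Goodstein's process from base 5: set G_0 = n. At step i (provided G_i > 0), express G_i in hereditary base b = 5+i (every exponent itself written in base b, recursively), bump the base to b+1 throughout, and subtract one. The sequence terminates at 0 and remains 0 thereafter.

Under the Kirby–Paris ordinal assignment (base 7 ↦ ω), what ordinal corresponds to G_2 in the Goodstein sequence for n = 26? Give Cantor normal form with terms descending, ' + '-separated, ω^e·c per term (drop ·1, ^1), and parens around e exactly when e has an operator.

26 —HB5→ 5^2 + 1 —bump→ 6^2 + 1 = 37 —(−1)→ 36
36 —HB6→ 6^2 —bump→ 7^2 = 49 —(−1)→ 48
48 —HB7→ 6·7 + 6 —bump→ 6·8 + 6 = 54 —(−1)→ 53

ω·6 + 6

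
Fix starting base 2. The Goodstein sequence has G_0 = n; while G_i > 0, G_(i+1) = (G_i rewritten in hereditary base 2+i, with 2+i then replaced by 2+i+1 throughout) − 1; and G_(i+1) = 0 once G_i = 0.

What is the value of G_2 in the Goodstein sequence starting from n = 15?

G_0=15  [base 2] 2^(2 + 1) + 2^2 + 2 + 1  →[2↦3]→  3^(3 + 1) + 3^3 + 3 + 1 = 112  −1 ⇒ G_1=111
G_1=111  [base 3] 3^(3 + 1) + 3^3 + 3  →[3↦4]→  4^(4 + 1) + 4^4 + 4 = 1284  −1 ⇒ G_2=1283

1283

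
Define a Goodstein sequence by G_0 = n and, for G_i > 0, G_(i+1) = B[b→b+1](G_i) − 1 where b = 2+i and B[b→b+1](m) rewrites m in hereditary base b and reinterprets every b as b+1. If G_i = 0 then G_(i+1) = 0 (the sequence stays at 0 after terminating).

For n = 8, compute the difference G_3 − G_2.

step 0: 8 = 2^(2 + 1); sub 3 for 2: 3^(3 + 1); = 81; G_1 = 81−1 = 80
step 1: 80 = 2·3^3 + 2·3^2 + 2·3 + 2; sub 4 for 3: 2·4^4 + 2·4^2 + 2·4 + 2; = 554; G_2 = 554−1 = 553
step 2: 553 = 2·4^4 + 2·4^2 + 2·4 + 1; sub 5 for 4: 2·5^5 + 2·5^2 + 2·5 + 1; = 6311; G_3 = 6311−1 = 6310

5757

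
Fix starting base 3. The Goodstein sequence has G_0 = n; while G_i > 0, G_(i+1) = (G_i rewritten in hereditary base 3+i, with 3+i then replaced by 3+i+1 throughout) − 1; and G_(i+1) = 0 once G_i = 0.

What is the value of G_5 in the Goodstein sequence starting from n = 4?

G_0 = 4. HB_3(4) = 3 + 1. Bump = 5. G_1 = 4.
G_1 = 4. HB_4(4) = 4. Bump = 5. G_2 = 4.
G_2 = 4. HB_5(4) = 4. Bump = 4. G_3 = 3.
G_3 = 3. HB_6(3) = 3. Bump = 3. G_4 = 2.
G_4 = 2. HB_7(2) = 2. Bump = 2. G_5 = 1.
G_5 = 1. HB_8(1) = 1. Bump = 1. G_6 = 0.

1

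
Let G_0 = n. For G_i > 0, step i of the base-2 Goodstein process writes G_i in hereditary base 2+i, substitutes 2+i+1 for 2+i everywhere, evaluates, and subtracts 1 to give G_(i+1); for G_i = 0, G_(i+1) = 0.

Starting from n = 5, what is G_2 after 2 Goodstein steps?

255

base 2: 5 = 2^2 + 1; at 3: 3^3 + 1 = 28; next = 27
base 3: 27 = 3^3; at 4: 4^4 = 256; next = 255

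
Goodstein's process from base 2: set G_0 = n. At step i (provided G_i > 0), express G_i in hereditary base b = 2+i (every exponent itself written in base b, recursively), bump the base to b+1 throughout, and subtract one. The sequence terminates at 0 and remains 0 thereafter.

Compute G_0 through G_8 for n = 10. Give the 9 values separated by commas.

10, 83, 1025, 15625, 279935, 4215754, 84073323, 1937434592, 50000555551

base 2: 10 = 2^(2 + 1) + 2; at 3: 3^(3 + 1) + 3 = 84; next = 83
base 3: 83 = 3^(3 + 1) + 2; at 4: 4^(4 + 1) + 2 = 1026; next = 1025
base 4: 1025 = 4^(4 + 1) + 1; at 5: 5^(5 + 1) + 1 = 15626; next = 15625
base 5: 15625 = 5^(5 + 1); at 6: 6^(6 + 1) = 279936; next = 279935
base 6: 279935 = 5·6^6 + 5·6^5 + 5·6^4 + 5·6^3 + 5·6^2 + 5·6 + 5; at 7: 5·7^7 + 5·7^5 + 5·7^4 + 5·7^3 + 5·7^2 + 5·7 + 5 = 4215755; next = 4215754
base 7: 4215754 = 5·7^7 + 5·7^5 + 5·7^4 + 5·7^3 + 5·7^2 + 5·7 + 4; at 8: 5·8^8 + 5·8^5 + 5·8^4 + 5·8^3 + 5·8^2 + 5·8 + 4 = 84073324; next = 84073323
base 8: 84073323 = 5·8^8 + 5·8^5 + 5·8^4 + 5·8^3 + 5·8^2 + 5·8 + 3; at 9: 5·9^9 + 5·9^5 + 5·9^4 + 5·9^3 + 5·9^2 + 5·9 + 3 = 1937434593; next = 1937434592
base 9: 1937434592 = 5·9^9 + 5·9^5 + 5·9^4 + 5·9^3 + 5·9^2 + 5·9 + 2; at 10: 5·10^10 + 5·10^5 + 5·10^4 + 5·10^3 + 5·10^2 + 5·10 + 2 = 50000555552; next = 50000555551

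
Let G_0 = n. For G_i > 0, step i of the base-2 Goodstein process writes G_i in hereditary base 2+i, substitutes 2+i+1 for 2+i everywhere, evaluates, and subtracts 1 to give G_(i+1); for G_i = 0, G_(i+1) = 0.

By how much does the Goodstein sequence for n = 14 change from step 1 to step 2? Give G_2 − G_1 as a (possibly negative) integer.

1171

step 0: 14 = 2^(2 + 1) + 2^2 + 2; sub 3 for 2: 3^(3 + 1) + 3^3 + 3; = 111; G_1 = 111−1 = 110
step 1: 110 = 3^(3 + 1) + 3^3 + 2; sub 4 for 3: 4^(4 + 1) + 4^4 + 2; = 1282; G_2 = 1282−1 = 1281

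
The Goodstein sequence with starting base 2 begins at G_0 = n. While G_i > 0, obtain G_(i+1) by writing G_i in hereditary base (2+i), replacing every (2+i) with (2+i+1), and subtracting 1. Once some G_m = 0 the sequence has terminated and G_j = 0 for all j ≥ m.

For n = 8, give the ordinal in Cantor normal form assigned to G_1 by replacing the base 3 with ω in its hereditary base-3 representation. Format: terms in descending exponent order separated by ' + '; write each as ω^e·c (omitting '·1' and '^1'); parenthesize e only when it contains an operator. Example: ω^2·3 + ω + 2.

ω^ω·2 + ω^2·2 + ω·2 + 2

[0] 8 ≡ 2^(2 + 1) (base 2). Lift 3: 81. −1: 80.
[1] 80 ≡ 2·3^3 + 2·3^2 + 2·3 + 2 (base 3). Lift 4: 554. −1: 553.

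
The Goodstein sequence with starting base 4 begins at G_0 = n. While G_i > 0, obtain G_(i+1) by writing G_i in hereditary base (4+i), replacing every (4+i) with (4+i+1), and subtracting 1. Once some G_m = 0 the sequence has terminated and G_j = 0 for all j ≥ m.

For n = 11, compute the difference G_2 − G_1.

i=0: 11 = 2·4 + 3 (b=4); 4→5: 2·5 + 3 = 13; 13−1 = 12
i=1: 12 = 2·5 + 2 (b=5); 5→6: 2·6 + 2 = 14; 14−1 = 13

1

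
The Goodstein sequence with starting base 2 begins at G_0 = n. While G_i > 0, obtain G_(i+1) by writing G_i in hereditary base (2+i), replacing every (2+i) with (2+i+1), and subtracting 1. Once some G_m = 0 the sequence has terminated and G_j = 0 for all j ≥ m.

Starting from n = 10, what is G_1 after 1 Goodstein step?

10 —HB2→ 2^(2 + 1) + 2 —bump→ 3^(3 + 1) + 3 = 84 —(−1)→ 83
83 —HB3→ 3^(3 + 1) + 2 —bump→ 4^(4 + 1) + 2 = 1026 —(−1)→ 1025

83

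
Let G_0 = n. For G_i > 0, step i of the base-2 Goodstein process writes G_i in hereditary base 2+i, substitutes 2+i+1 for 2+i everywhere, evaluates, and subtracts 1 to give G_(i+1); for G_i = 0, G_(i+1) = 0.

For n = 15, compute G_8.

15 —HB2→ 2^(2 + 1) + 2^2 + 2 + 1 —bump→ 3^(3 + 1) + 3^3 + 3 + 1 = 112 —(−1)→ 111
111 —HB3→ 3^(3 + 1) + 3^3 + 3 —bump→ 4^(4 + 1) + 4^4 + 4 = 1284 —(−1)→ 1283
1283 —HB4→ 4^(4 + 1) + 4^4 + 3 —bump→ 5^(5 + 1) + 5^5 + 3 = 18753 —(−1)→ 18752
18752 —HB5→ 5^(5 + 1) + 5^5 + 2 —bump→ 6^(6 + 1) + 6^6 + 2 = 326594 —(−1)→ 326593
326593 —HB6→ 6^(6 + 1) + 6^6 + 1 —bump→ 7^(7 + 1) + 7^7 + 1 = 6588345 —(−1)→ 6588344
6588344 —HB7→ 7^(7 + 1) + 7^7 —bump→ 8^(8 + 1) + 8^8 = 150994944 —(−1)→ 150994943
150994943 —HB8→ 8^(8 + 1) + 7·8^7 + 7·8^6 + 7·8^5 + 7·8^4 + 7·8^3 + 7·8^2 + 7·8 + 7 —bump→ 9^(9 + 1) + 7·9^7 + 7·9^6 + 7·9^5 + 7·9^4 + 7·9^3 + 7·9^2 + 7·9 + 7 = 3524450281 —(−1)→ 3524450280
3524450280 —HB9→ 9^(9 + 1) + 7·9^7 + 7·9^6 + 7·9^5 + 7·9^4 + 7·9^3 + 7·9^2 + 7·9 + 6 —bump→ 10^(10 + 1) + 7·10^7 + 7·10^6 + 7·10^5 + 7·10^4 + 7·10^3 + 7·10^2 + 7·10 + 6 = 100077777776 —(−1)→ 100077777775

100077777775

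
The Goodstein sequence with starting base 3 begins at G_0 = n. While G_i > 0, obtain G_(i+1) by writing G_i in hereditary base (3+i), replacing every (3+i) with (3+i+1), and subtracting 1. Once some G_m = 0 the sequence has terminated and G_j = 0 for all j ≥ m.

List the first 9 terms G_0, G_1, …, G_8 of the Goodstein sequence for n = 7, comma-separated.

7, 8, 9, 9, 9, 9, 9, 9, 8

G_0 = 7. HB_3(7) = 2·3 + 1. Bump = 9. G_1 = 8.
G_1 = 8. HB_4(8) = 2·4. Bump = 10. G_2 = 9.
G_2 = 9. HB_5(9) = 5 + 4. Bump = 10. G_3 = 9.
G_3 = 9. HB_6(9) = 6 + 3. Bump = 10. G_4 = 9.
G_4 = 9. HB_7(9) = 7 + 2. Bump = 10. G_5 = 9.
G_5 = 9. HB_8(9) = 8 + 1. Bump = 10. G_6 = 9.
G_6 = 9. HB_9(9) = 9. Bump = 10. G_7 = 9.
G_7 = 9. HB_10(9) = 9. Bump = 9. G_8 = 8.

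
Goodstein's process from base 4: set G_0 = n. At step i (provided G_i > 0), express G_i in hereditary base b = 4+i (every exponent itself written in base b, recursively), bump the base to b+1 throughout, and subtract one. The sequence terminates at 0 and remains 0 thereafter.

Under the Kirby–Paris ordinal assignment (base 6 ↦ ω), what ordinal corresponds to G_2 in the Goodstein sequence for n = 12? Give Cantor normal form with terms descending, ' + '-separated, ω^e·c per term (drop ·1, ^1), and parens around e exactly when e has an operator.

ω·2 + 3

step 0: 12 = 3·4; sub 5 for 4: 3·5; = 15; G_1 = 15−1 = 14
step 1: 14 = 2·5 + 4; sub 6 for 5: 2·6 + 4; = 16; G_2 = 16−1 = 15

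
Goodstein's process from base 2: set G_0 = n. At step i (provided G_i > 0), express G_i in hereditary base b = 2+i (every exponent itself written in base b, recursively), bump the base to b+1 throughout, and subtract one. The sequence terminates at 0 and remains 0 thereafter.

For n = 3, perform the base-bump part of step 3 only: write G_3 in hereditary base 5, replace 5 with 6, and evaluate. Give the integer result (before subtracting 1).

2

G_0=3  [base 2] 2 + 1  →[2↦3]→  3 + 1 = 4  −1 ⇒ G_1=3
G_1=3  [base 3] 3  →[3↦4]→  4 = 4  −1 ⇒ G_2=3
G_2=3  [base 4] 3  →[4↦5]→  3 = 3  −1 ⇒ G_3=2
G_3=2  [base 5] 2  →[5↦6]→  2 = 2  −1 ⇒ G_4=1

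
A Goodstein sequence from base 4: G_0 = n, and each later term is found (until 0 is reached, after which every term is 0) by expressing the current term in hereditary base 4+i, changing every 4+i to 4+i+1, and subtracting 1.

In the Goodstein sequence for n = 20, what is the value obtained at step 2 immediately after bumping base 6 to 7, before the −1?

G_0=20  [base 4] 4^2 + 4  →[4↦5]→  5^2 + 5 = 30  −1 ⇒ G_1=29
G_1=29  [base 5] 5^2 + 4  →[5↦6]→  6^2 + 4 = 40  −1 ⇒ G_2=39
G_2=39  [base 6] 6^2 + 3  →[6↦7]→  7^2 + 3 = 52  −1 ⇒ G_3=51

52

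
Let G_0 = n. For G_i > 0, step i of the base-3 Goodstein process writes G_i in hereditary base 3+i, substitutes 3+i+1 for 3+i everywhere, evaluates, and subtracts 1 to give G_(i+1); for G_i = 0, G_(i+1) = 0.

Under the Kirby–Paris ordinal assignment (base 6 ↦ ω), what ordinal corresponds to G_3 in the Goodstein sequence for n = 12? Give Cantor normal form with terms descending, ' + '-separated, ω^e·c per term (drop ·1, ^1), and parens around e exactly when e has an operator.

[0] 12 ≡ 3^2 + 3 (base 3). Lift 4: 20. −1: 19.
[1] 19 ≡ 4^2 + 3 (base 4). Lift 5: 28. −1: 27.
[2] 27 ≡ 5^2 + 2 (base 5). Lift 6: 38. −1: 37.
[3] 37 ≡ 6^2 + 1 (base 6). Lift 7: 50. −1: 49.

ω^2 + 1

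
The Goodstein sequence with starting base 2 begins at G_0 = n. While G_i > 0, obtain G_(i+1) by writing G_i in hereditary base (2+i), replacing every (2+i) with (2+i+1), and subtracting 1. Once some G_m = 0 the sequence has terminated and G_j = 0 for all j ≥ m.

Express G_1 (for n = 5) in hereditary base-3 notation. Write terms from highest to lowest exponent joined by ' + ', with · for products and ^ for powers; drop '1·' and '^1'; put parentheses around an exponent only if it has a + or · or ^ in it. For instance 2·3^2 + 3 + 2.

5 —HB2→ 2^2 + 1 —bump→ 3^3 + 1 = 28 —(−1)→ 27
27 —HB3→ 3^3 —bump→ 4^4 = 256 —(−1)→ 255

3^3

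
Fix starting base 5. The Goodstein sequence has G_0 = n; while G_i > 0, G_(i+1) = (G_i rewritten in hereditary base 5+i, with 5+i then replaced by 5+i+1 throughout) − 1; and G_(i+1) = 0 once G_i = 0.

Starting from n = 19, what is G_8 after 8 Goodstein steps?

32

[0] 19 ≡ 3·5 + 4 (base 5). Lift 6: 22. −1: 21.
[1] 21 ≡ 3·6 + 3 (base 6). Lift 7: 24. −1: 23.
[2] 23 ≡ 3·7 + 2 (base 7). Lift 8: 26. −1: 25.
[3] 25 ≡ 3·8 + 1 (base 8). Lift 9: 28. −1: 27.
[4] 27 ≡ 3·9 (base 9). Lift 10: 30. −1: 29.
[5] 29 ≡ 2·10 + 9 (base 10). Lift 11: 31. −1: 30.
[6] 30 ≡ 2·11 + 8 (base 11). Lift 12: 32. −1: 31.
[7] 31 ≡ 2·12 + 7 (base 12). Lift 13: 33. −1: 32.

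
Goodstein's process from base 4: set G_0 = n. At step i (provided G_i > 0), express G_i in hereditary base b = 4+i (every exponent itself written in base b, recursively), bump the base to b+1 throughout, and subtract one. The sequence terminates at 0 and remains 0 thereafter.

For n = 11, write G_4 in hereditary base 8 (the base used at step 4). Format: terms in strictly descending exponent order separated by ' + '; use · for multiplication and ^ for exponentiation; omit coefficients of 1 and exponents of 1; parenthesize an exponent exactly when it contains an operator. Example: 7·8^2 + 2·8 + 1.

8 + 7

11 —HB4→ 2·4 + 3 —bump→ 2·5 + 3 = 13 —(−1)→ 12
12 —HB5→ 2·5 + 2 —bump→ 2·6 + 2 = 14 —(−1)→ 13
13 —HB6→ 2·6 + 1 —bump→ 2·7 + 1 = 15 —(−1)→ 14
14 —HB7→ 2·7 —bump→ 2·8 = 16 —(−1)→ 15
15 —HB8→ 8 + 7 —bump→ 9 + 7 = 16 —(−1)→ 15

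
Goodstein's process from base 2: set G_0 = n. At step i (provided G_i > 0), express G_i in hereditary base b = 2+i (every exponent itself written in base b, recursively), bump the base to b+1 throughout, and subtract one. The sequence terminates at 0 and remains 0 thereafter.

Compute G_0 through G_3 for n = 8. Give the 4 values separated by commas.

8, 80, 553, 6310

(0) 8|_2 = 2^(2 + 1) ↦ 3^(3 + 1)|_3 = 81 ⇒ 80
(1) 80|_3 = 2·3^3 + 2·3^2 + 2·3 + 2 ↦ 2·4^4 + 2·4^2 + 2·4 + 2|_4 = 554 ⇒ 553
(2) 553|_4 = 2·4^4 + 2·4^2 + 2·4 + 1 ↦ 2·5^5 + 2·5^2 + 2·5 + 1|_5 = 6311 ⇒ 6310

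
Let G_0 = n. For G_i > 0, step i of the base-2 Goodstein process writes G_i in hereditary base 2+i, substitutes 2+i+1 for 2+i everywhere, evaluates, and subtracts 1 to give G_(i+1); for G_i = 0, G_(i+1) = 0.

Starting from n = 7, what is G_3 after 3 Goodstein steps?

step 0: 7 = 2^2 + 2 + 1; sub 3 for 2: 3^3 + 3 + 1; = 31; G_1 = 31−1 = 30
step 1: 30 = 3^3 + 3; sub 4 for 3: 4^4 + 4; = 260; G_2 = 260−1 = 259
step 2: 259 = 4^4 + 3; sub 5 for 4: 5^5 + 3; = 3128; G_3 = 3128−1 = 3127
step 3: 3127 = 5^5 + 2; sub 6 for 5: 6^6 + 2; = 46658; G_4 = 46658−1 = 46657

3127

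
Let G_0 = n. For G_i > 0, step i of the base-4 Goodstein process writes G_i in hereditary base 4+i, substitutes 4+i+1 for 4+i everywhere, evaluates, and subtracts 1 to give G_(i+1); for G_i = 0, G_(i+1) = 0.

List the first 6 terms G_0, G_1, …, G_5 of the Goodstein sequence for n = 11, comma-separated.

11, 12, 13, 14, 15, 15

G_0 = 11. HB_4(11) = 2·4 + 3. Bump = 13. G_1 = 12.
G_1 = 12. HB_5(12) = 2·5 + 2. Bump = 14. G_2 = 13.
G_2 = 13. HB_6(13) = 2·6 + 1. Bump = 15. G_3 = 14.
G_3 = 14. HB_7(14) = 2·7. Bump = 16. G_4 = 15.
G_4 = 15. HB_8(15) = 8 + 7. Bump = 16. G_5 = 15.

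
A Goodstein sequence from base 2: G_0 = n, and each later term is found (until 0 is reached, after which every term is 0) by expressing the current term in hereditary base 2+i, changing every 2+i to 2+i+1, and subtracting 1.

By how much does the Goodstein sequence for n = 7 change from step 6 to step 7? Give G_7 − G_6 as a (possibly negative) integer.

7 —HB2→ 2^2 + 2 + 1 —bump→ 3^3 + 3 + 1 = 31 —(−1)→ 30
30 —HB3→ 3^3 + 3 —bump→ 4^4 + 4 = 260 —(−1)→ 259
259 —HB4→ 4^4 + 3 —bump→ 5^5 + 3 = 3128 —(−1)→ 3127
3127 —HB5→ 5^5 + 2 —bump→ 6^6 + 2 = 46658 —(−1)→ 46657
46657 —HB6→ 6^6 + 1 —bump→ 7^7 + 1 = 823544 —(−1)→ 823543
823543 —HB7→ 7^7 —bump→ 8^8 = 16777216 —(−1)→ 16777215
16777215 —HB8→ 7·8^7 + 7·8^6 + 7·8^5 + 7·8^4 + 7·8^3 + 7·8^2 + 7·8 + 7 —bump→ 7·9^7 + 7·9^6 + 7·9^5 + 7·9^4 + 7·9^3 + 7·9^2 + 7·9 + 7 = 37665880 —(−1)→ 37665879

20888664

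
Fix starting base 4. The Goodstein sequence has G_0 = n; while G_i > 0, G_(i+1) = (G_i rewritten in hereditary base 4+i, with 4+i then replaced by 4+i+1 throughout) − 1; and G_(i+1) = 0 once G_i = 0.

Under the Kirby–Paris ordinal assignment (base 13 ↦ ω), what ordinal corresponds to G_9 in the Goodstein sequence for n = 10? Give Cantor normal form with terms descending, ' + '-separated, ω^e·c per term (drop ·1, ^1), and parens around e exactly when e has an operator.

(0) 10|_4 = 2·4 + 2 ↦ 2·5 + 2|_5 = 12 ⇒ 11
(1) 11|_5 = 2·5 + 1 ↦ 2·6 + 1|_6 = 13 ⇒ 12
(2) 12|_6 = 2·6 ↦ 2·7|_7 = 14 ⇒ 13
(3) 13|_7 = 7 + 6 ↦ 8 + 6|_8 = 14 ⇒ 13
(4) 13|_8 = 8 + 5 ↦ 9 + 5|_9 = 14 ⇒ 13
(5) 13|_9 = 9 + 4 ↦ 10 + 4|_10 = 14 ⇒ 13
(6) 13|_10 = 10 + 3 ↦ 11 + 3|_11 = 14 ⇒ 13
(7) 13|_11 = 11 + 2 ↦ 12 + 2|_12 = 14 ⇒ 13
(8) 13|_12 = 12 + 1 ↦ 13 + 1|_13 = 14 ⇒ 13

ω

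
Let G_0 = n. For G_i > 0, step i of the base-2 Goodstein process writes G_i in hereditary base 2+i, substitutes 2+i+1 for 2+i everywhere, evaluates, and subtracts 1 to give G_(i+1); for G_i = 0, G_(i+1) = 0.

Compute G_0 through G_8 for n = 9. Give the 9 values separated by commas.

step 0: 9 = 2^(2 + 1) + 1; sub 3 for 2: 3^(3 + 1) + 1; = 82; G_1 = 82−1 = 81
step 1: 81 = 3^(3 + 1); sub 4 for 3: 4^(4 + 1); = 1024; G_2 = 1024−1 = 1023
step 2: 1023 = 3·4^4 + 3·4^3 + 3·4^2 + 3·4 + 3; sub 5 for 4: 3·5^5 + 3·5^3 + 3·5^2 + 3·5 + 3; = 9843; G_3 = 9843−1 = 9842
step 3: 9842 = 3·5^5 + 3·5^3 + 3·5^2 + 3·5 + 2; sub 6 for 5: 3·6^6 + 3·6^3 + 3·6^2 + 3·6 + 2; = 140744; G_4 = 140744−1 = 140743
step 4: 140743 = 3·6^6 + 3·6^3 + 3·6^2 + 3·6 + 1; sub 7 for 6: 3·7^7 + 3·7^3 + 3·7^2 + 3·7 + 1; = 2471827; G_5 = 2471827−1 = 2471826
step 5: 2471826 = 3·7^7 + 3·7^3 + 3·7^2 + 3·7; sub 8 for 7: 3·8^8 + 3·8^3 + 3·8^2 + 3·8; = 50333400; G_6 = 50333400−1 = 50333399
step 6: 50333399 = 3·8^8 + 3·8^3 + 3·8^2 + 2·8 + 7; sub 9 for 8: 3·9^9 + 3·9^3 + 3·9^2 + 2·9 + 7; = 1162263922; G_7 = 1162263922−1 = 1162263921
step 7: 1162263921 = 3·9^9 + 3·9^3 + 3·9^2 + 2·9 + 6; sub 10 for 9: 3·10^10 + 3·10^3 + 3·10^2 + 2·10 + 6; = 30000003326; G_8 = 30000003326−1 = 30000003325

9, 81, 1023, 9842, 140743, 2471826, 50333399, 1162263921, 30000003325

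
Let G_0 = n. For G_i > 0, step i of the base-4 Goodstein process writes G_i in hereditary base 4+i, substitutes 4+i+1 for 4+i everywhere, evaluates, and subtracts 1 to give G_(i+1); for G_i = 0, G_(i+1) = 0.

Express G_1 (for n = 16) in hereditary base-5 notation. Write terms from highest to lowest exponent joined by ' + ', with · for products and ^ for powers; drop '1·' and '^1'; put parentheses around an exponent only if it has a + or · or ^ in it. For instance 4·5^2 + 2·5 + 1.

step 0: 16 = 4^2; sub 5 for 4: 5^2; = 25; G_1 = 25−1 = 24
step 1: 24 = 4·5 + 4; sub 6 for 5: 4·6 + 4; = 28; G_2 = 28−1 = 27

4·5 + 4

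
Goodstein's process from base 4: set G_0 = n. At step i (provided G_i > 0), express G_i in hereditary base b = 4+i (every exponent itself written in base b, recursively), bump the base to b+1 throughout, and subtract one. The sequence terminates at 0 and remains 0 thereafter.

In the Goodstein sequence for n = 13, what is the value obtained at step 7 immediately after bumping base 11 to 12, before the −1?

13 —HB4→ 3·4 + 1 —bump→ 3·5 + 1 = 16 —(−1)→ 15
15 —HB5→ 3·5 —bump→ 3·6 = 18 —(−1)→ 17
17 —HB6→ 2·6 + 5 —bump→ 2·7 + 5 = 19 —(−1)→ 18
18 —HB7→ 2·7 + 4 —bump→ 2·8 + 4 = 20 —(−1)→ 19
19 —HB8→ 2·8 + 3 —bump→ 2·9 + 3 = 21 —(−1)→ 20
20 —HB9→ 2·9 + 2 —bump→ 2·10 + 2 = 22 —(−1)→ 21
21 —HB10→ 2·10 + 1 —bump→ 2·11 + 1 = 23 —(−1)→ 22

24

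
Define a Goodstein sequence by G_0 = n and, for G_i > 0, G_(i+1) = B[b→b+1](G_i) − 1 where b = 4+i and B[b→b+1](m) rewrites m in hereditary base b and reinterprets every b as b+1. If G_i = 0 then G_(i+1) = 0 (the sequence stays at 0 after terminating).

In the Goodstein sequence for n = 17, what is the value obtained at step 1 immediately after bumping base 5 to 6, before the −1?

base 4: 17 = 4^2 + 1; at 5: 5^2 + 1 = 26; next = 25
base 5: 25 = 5^2; at 6: 6^2 = 36; next = 35

36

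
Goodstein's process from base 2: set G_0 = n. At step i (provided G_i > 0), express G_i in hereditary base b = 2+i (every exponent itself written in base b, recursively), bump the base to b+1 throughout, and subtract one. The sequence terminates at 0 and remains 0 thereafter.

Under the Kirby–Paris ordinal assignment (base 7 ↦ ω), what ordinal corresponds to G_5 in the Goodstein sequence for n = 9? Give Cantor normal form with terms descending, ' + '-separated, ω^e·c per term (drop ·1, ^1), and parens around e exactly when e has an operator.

ω^ω·3 + ω^3·3 + ω^2·3 + ω·3

G_0 = 9. HB_2(9) = 2^(2 + 1) + 1. Bump = 82. G_1 = 81.
G_1 = 81. HB_3(81) = 3^(3 + 1). Bump = 1024. G_2 = 1023.
G_2 = 1023. HB_4(1023) = 3·4^4 + 3·4^3 + 3·4^2 + 3·4 + 3. Bump = 9843. G_3 = 9842.
G_3 = 9842. HB_5(9842) = 3·5^5 + 3·5^3 + 3·5^2 + 3·5 + 2. Bump = 140744. G_4 = 140743.
G_4 = 140743. HB_6(140743) = 3·6^6 + 3·6^3 + 3·6^2 + 3·6 + 1. Bump = 2471827. G_5 = 2471826.
G_5 = 2471826. HB_7(2471826) = 3·7^7 + 3·7^3 + 3·7^2 + 3·7. Bump = 50333400. G_6 = 50333399.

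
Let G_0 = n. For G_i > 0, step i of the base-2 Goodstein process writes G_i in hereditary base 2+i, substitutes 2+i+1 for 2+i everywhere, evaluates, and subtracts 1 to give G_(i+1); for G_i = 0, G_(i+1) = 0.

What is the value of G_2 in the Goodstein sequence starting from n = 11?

1027

base 2: 11 = 2^(2 + 1) + 2 + 1; at 3: 3^(3 + 1) + 3 + 1 = 85; next = 84
base 3: 84 = 3^(3 + 1) + 3; at 4: 4^(4 + 1) + 4 = 1028; next = 1027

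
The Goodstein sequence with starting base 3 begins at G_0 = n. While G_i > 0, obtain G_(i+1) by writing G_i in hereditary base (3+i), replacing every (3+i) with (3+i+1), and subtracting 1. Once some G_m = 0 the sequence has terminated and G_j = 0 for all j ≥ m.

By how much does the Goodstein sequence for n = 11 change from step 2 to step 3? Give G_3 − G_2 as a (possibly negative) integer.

i=0: 11 = 3^2 + 2 (b=3); 3→4: 4^2 + 2 = 18; 18−1 = 17
i=1: 17 = 4^2 + 1 (b=4); 4→5: 5^2 + 1 = 26; 26−1 = 25
i=2: 25 = 5^2 (b=5); 5→6: 6^2 = 36; 36−1 = 35

10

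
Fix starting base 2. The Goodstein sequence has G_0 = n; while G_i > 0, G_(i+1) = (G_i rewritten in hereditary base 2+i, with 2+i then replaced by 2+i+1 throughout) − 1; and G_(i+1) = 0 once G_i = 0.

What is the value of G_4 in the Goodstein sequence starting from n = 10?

279935

10 —HB2→ 2^(2 + 1) + 2 —bump→ 3^(3 + 1) + 3 = 84 —(−1)→ 83
83 —HB3→ 3^(3 + 1) + 2 —bump→ 4^(4 + 1) + 2 = 1026 —(−1)→ 1025
1025 —HB4→ 4^(4 + 1) + 1 —bump→ 5^(5 + 1) + 1 = 15626 —(−1)→ 15625
15625 —HB5→ 5^(5 + 1) —bump→ 6^(6 + 1) = 279936 —(−1)→ 279935
279935 —HB6→ 5·6^6 + 5·6^5 + 5·6^4 + 5·6^3 + 5·6^2 + 5·6 + 5 —bump→ 5·7^7 + 5·7^5 + 5·7^4 + 5·7^3 + 5·7^2 + 5·7 + 5 = 4215755 —(−1)→ 4215754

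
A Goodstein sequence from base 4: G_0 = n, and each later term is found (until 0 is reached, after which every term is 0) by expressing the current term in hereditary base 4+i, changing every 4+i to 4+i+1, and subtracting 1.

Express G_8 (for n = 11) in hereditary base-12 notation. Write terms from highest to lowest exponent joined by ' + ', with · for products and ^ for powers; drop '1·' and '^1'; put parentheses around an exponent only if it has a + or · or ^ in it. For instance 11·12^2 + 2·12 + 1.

12 + 3

(0) 11|_4 = 2·4 + 3 ↦ 2·5 + 3|_5 = 13 ⇒ 12
(1) 12|_5 = 2·5 + 2 ↦ 2·6 + 2|_6 = 14 ⇒ 13
(2) 13|_6 = 2·6 + 1 ↦ 2·7 + 1|_7 = 15 ⇒ 14
(3) 14|_7 = 2·7 ↦ 2·8|_8 = 16 ⇒ 15
(4) 15|_8 = 8 + 7 ↦ 9 + 7|_9 = 16 ⇒ 15
(5) 15|_9 = 9 + 6 ↦ 10 + 6|_10 = 16 ⇒ 15
(6) 15|_10 = 10 + 5 ↦ 11 + 5|_11 = 16 ⇒ 15
(7) 15|_11 = 11 + 4 ↦ 12 + 4|_12 = 16 ⇒ 15
(8) 15|_12 = 12 + 3 ↦ 13 + 3|_13 = 16 ⇒ 15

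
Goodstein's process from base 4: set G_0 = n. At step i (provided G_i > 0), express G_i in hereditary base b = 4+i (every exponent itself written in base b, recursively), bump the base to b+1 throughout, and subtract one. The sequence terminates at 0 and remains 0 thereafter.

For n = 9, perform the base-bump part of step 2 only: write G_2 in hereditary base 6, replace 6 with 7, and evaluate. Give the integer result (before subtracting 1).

12

i=0: 9 = 2·4 + 1 (b=4); 4→5: 2·5 + 1 = 11; 11−1 = 10
i=1: 10 = 2·5 (b=5); 5→6: 2·6 = 12; 12−1 = 11
i=2: 11 = 6 + 5 (b=6); 6→7: 7 + 5 = 12; 12−1 = 11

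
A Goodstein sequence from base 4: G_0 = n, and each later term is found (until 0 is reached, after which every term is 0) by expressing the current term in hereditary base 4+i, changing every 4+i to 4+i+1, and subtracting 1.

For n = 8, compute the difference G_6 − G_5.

[0] 8 ≡ 2·4 (base 4). Lift 5: 10. −1: 9.
[1] 9 ≡ 5 + 4 (base 5). Lift 6: 10. −1: 9.
[2] 9 ≡ 6 + 3 (base 6). Lift 7: 10. −1: 9.
[3] 9 ≡ 7 + 2 (base 7). Lift 8: 10. −1: 9.
[4] 9 ≡ 8 + 1 (base 8). Lift 9: 10. −1: 9.
[5] 9 ≡ 9 (base 9). Lift 10: 10. −1: 9.

0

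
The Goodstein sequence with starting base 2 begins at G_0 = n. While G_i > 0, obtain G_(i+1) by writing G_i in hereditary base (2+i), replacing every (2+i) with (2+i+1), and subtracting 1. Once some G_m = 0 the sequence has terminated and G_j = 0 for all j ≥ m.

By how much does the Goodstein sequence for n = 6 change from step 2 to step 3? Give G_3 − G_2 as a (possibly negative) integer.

G_0 = 6. HB_2(6) = 2^2 + 2. Bump = 30. G_1 = 29.
G_1 = 29. HB_3(29) = 3^3 + 2. Bump = 258. G_2 = 257.
G_2 = 257. HB_4(257) = 4^4 + 1. Bump = 3126. G_3 = 3125.

2868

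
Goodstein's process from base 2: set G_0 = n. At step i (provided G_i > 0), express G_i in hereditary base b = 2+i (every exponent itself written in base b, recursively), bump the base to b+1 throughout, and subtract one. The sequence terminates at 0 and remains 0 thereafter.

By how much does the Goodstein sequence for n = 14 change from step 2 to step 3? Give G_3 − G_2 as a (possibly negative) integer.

17469

14 —HB2→ 2^(2 + 1) + 2^2 + 2 —bump→ 3^(3 + 1) + 3^3 + 3 = 111 —(−1)→ 110
110 —HB3→ 3^(3 + 1) + 3^3 + 2 —bump→ 4^(4 + 1) + 4^4 + 2 = 1282 —(−1)→ 1281
1281 —HB4→ 4^(4 + 1) + 4^4 + 1 —bump→ 5^(5 + 1) + 5^5 + 1 = 18751 —(−1)→ 18750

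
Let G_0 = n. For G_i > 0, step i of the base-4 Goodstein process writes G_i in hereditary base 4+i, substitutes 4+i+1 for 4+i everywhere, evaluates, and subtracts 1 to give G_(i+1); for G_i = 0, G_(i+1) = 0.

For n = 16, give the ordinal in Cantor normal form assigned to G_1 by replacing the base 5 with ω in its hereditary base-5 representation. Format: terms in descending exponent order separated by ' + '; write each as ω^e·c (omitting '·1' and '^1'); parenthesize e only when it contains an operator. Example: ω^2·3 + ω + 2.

16 —HB4→ 4^2 —bump→ 5^2 = 25 —(−1)→ 24
24 —HB5→ 4·5 + 4 —bump→ 4·6 + 4 = 28 —(−1)→ 27

ω·4 + 4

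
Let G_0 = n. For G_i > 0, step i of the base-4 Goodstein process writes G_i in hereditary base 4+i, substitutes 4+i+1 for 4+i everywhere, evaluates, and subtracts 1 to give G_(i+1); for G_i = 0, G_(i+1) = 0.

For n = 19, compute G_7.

step 0: 19 = 4^2 + 3; sub 5 for 4: 5^2 + 3; = 28; G_1 = 28−1 = 27
step 1: 27 = 5^2 + 2; sub 6 for 5: 6^2 + 2; = 38; G_2 = 38−1 = 37
step 2: 37 = 6^2 + 1; sub 7 for 6: 7^2 + 1; = 50; G_3 = 50−1 = 49
step 3: 49 = 7^2; sub 8 for 7: 8^2; = 64; G_4 = 64−1 = 63
step 4: 63 = 7·8 + 7; sub 9 for 8: 7·9 + 7; = 70; G_5 = 70−1 = 69
step 5: 69 = 7·9 + 6; sub 10 for 9: 7·10 + 6; = 76; G_6 = 76−1 = 75
step 6: 75 = 7·10 + 5; sub 11 for 10: 7·11 + 5; = 82; G_7 = 82−1 = 81

81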